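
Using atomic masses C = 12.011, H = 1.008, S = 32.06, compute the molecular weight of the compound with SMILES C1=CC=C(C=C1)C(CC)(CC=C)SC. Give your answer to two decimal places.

Molecular formula: C13H18S.
M = 13×12.011 + 18×1.008 + 1×32.06 = 206.35 g/mol.

206.35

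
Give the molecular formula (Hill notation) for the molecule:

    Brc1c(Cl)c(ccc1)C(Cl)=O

Heavy atoms from the SMILES: 1 Br, 7 C, 2 Cl, 1 O.
Implicit hydrogens by atom environment:
  3 × C (aromatic): 1 H each → 3
  3 × C (aromatic): no H
  2 × Cl: no H
  1 × Br: no H
  1 × C: no H
  1 × O: no H
  Total hydrogens = 3.
Molecular formula: C7H3BrCl2O

C7H3BrCl2O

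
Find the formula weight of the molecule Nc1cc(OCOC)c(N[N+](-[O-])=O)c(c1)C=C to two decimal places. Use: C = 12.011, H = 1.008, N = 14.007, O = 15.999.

Molecular formula: C10H13N3O4.
M = 10×12.011 + 13×1.008 + 3×14.007 + 4×15.999 = 239.23 g/mol.

239.23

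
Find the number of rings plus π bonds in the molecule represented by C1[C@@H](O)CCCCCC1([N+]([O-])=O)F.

2

Molecular formula from the SMILES: C8H14FNO3.
DoU = (2C + 2 + N − H − X)/2 = (2·8 + 2 + 1 − 14 − 1)/2 = 4/2 = 2.
(Structurally: 1 ring(s) + 1 π bond(s) = 2.)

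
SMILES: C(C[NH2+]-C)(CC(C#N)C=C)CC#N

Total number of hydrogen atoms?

16

Hydrogens are implicit in SMILES; fill each atom to its normal valence:
  4 × C: 2 H each → 8
  3 × C: 1 H each → 3
  2 × C: no H
  2 × N: no H
  1 × C: 3 H
  1 × N (charge +1): 2 H
  Total hydrogens = 16.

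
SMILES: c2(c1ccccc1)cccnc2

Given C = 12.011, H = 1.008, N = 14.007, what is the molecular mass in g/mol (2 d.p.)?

Molecular formula: C11H9N.
M = 11×12.011 + 9×1.008 + 1×14.007 = 155.20 g/mol.

155.20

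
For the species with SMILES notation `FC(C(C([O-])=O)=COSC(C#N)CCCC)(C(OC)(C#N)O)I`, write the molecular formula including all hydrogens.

Heavy atoms from the SMILES: 13 C, 1 F, 1 I, 2 N, 5 O, 1 S.
Implicit hydrogens by atom environment:
  6 × C: no H
  3 × C: 2 H each → 6
  3 × O: no H
  2 × C: 3 H each → 6
  2 × C: 1 H each → 2
  2 × N: no H
  1 × F: no H
  1 × I: no H
  1 × O: 1 H
  1 × O (charge -1): no H
  1 × S: no H
  Total hydrogens = 15.
Net charge -1.
Molecular formula: C13H15FIN2O5S-

C13H15FIN2O5S-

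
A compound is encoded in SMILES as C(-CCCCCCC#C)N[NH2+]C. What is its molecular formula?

Heavy atoms from the SMILES: 10 C, 2 N.
Implicit hydrogens by atom environment:
  7 × C: 2 H each → 14
  1 × C: 3 H
  1 × C: 1 H
  1 × C: no H
  1 × N (charge +1): 2 H
  1 × N: 1 H
  Total hydrogens = 21.
Net charge +1.
Molecular formula: C10H21N2+

C10H21N2+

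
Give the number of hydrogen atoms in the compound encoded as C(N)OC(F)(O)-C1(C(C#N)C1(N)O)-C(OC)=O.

12

Hydrogens are implicit in SMILES; fill each atom to its normal valence:
  5 × C: no H
  3 × O: no H
  2 × N: 2 H each → 4
  2 × O: 1 H each → 2
  1 × C: 3 H
  1 × C: 2 H
  1 × C: 1 H
  1 × F: no H
  1 × N: no H
  Total hydrogens = 12.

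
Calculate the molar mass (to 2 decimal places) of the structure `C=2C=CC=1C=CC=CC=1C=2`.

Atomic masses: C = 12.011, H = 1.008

Molecular formula: C10H8.
M = 10×12.011 + 8×1.008 = 128.17 g/mol.

128.17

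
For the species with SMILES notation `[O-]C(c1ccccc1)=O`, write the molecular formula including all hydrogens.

C7H5O2-

Heavy atoms from the SMILES: 7 C, 2 O.
Implicit hydrogens by atom environment:
  5 × C (aromatic): 1 H each → 5
  1 × C (aromatic): no H
  1 × C: no H
  1 × O: no H
  1 × O (charge -1): no H
  Total hydrogens = 5.
Net charge -1.
Molecular formula: C7H5O2-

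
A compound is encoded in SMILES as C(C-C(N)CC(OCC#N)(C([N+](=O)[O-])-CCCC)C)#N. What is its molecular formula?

C13H22N4O3

Heavy atoms from the SMILES: 13 C, 4 N, 3 O.
Implicit hydrogens by atom environment:
  6 × C: 2 H each → 12
  3 × C: no H
  2 × C: 3 H each → 6
  2 × C: 1 H each → 2
  2 × N: no H
  2 × O: no H
  1 × N: 2 H
  1 × N (charge +1): no H
  1 × O (charge -1): no H
  Total hydrogens = 22.
Molecular formula: C13H22N4O3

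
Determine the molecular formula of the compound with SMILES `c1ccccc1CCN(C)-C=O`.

C10H13NO

Heavy atoms from the SMILES: 10 C, 1 N, 1 O.
Implicit hydrogens by atom environment:
  5 × C (aromatic): 1 H each → 5
  2 × C: 2 H each → 4
  1 × C: 3 H
  1 × C: 1 H
  1 × C (aromatic): no H
  1 × N: no H
  1 × O: no H
  Total hydrogens = 13.
Molecular formula: C10H13NO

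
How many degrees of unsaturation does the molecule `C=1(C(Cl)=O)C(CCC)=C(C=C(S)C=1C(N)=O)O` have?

Molecular formula from the SMILES: C11H12ClNO3S.
DoU = (2C + 2 + N − H − X)/2 = (2·11 + 2 + 1 − 12 − 1)/2 = 12/2 = 6.
(Structurally: 1 ring(s) + 5 π bond(s) = 6.)

6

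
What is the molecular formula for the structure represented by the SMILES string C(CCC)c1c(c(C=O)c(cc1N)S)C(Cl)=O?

Heavy atoms from the SMILES: 12 C, 1 Cl, 1 N, 2 O, 1 S.
Implicit hydrogens by atom environment:
  5 × C (aromatic): no H
  3 × C: 2 H each → 6
  2 × O: no H
  1 × C: 3 H
  1 × C (aromatic): 1 H
  1 × C: 1 H
  1 × C: no H
  1 × Cl: no H
  1 × N: 2 H
  1 × S: 1 H
  Total hydrogens = 14.
Molecular formula: C12H14ClNO2S

C12H14ClNO2S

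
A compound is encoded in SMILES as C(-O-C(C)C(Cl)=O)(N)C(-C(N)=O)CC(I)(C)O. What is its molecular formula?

Heavy atoms from the SMILES: 9 C, 1 Cl, 1 I, 2 N, 4 O.
Implicit hydrogens by atom environment:
  3 × C: 1 H each → 3
  3 × C: no H
  3 × O: no H
  2 × C: 3 H each → 6
  2 × N: 2 H each → 4
  1 × C: 2 H
  1 × Cl: no H
  1 × I: no H
  1 × O: 1 H
  Total hydrogens = 16.
Molecular formula: C9H16ClIN2O4

C9H16ClIN2O4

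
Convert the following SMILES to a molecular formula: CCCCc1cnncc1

Heavy atoms from the SMILES: 8 C, 2 N.
Implicit hydrogens by atom environment:
  3 × C: 2 H each → 6
  3 × C (aromatic): 1 H each → 3
  2 × N (aromatic): no H
  1 × C: 3 H
  1 × C (aromatic): no H
  Total hydrogens = 12.
Molecular formula: C8H12N2

C8H12N2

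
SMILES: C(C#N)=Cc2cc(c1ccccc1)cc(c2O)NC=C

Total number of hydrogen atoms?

Hydrogens are implicit in SMILES; fill each atom to its normal valence:
  7 × C (aromatic): 1 H each → 7
  5 × C (aromatic): no H
  3 × C: 1 H each → 3
  1 × C: 2 H
  1 × C: no H
  1 × N: 1 H
  1 × N: no H
  1 × O: 1 H
  Total hydrogens = 14.

14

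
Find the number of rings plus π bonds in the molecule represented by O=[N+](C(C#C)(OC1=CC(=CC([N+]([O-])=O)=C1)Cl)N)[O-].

Molecular formula from the SMILES: C9H6ClN3O5.
DoU = (2C + 2 + N − H − X)/2 = (2·9 + 2 + 3 − 6 − 1)/2 = 16/2 = 8.
(Structurally: 1 ring(s) + 7 π bond(s) = 8.)

8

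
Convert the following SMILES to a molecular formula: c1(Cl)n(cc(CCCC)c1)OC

C9H14ClNO

Heavy atoms from the SMILES: 9 C, 1 Cl, 1 N, 1 O.
Implicit hydrogens by atom environment:
  3 × C: 2 H each → 6
  2 × C: 3 H each → 6
  2 × C (aromatic): 1 H each → 2
  2 × C (aromatic): no H
  1 × Cl: no H
  1 × N (aromatic): no H
  1 × O: no H
  Total hydrogens = 14.
Molecular formula: C9H14ClNO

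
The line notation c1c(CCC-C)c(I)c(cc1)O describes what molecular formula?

C10H13IO

Heavy atoms from the SMILES: 10 C, 1 I, 1 O.
Implicit hydrogens by atom environment:
  3 × C: 2 H each → 6
  3 × C (aromatic): 1 H each → 3
  3 × C (aromatic): no H
  1 × C: 3 H
  1 × I: no H
  1 × O: 1 H
  Total hydrogens = 13.
Molecular formula: C10H13IO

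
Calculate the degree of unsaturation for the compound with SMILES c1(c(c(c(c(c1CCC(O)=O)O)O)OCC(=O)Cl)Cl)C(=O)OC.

Molecular formula from the SMILES: C13H12Cl2O8.
DoU = (2C + 2 + N − H − X)/2 = (2·13 + 2 + 0 − 12 − 2)/2 = 14/2 = 7.
(Structurally: 1 ring(s) + 6 π bond(s) = 7.)

7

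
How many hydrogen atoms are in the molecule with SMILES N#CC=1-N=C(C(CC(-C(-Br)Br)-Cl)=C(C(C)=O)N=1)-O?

8

Hydrogens are implicit in SMILES; fill each atom to its normal valence:
  4 × C (aromatic): no H
  2 × Br: no H
  2 × C: 1 H each → 2
  2 × C: no H
  2 × N (aromatic): no H
  1 × C: 3 H
  1 × C: 2 H
  1 × Cl: no H
  1 × N: no H
  1 × O: 1 H
  1 × O: no H
  Total hydrogens = 8.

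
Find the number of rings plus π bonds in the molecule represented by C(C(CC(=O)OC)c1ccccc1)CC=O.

Molecular formula from the SMILES: C13H16O3.
DoU = (2C + 2 + N − H − X)/2 = (2·13 + 2 + 0 − 16 − 0)/2 = 12/2 = 6.
(Structurally: 1 ring(s) + 5 π bond(s) = 6.)

6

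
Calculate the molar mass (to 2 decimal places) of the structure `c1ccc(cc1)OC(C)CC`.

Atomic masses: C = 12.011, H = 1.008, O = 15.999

Molecular formula: C10H14O.
M = 10×12.011 + 14×1.008 + 1×15.999 = 150.22 g/mol.

150.22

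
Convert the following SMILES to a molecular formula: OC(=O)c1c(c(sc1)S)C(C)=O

C7H6O3S2

Heavy atoms from the SMILES: 7 C, 3 O, 2 S.
Implicit hydrogens by atom environment:
  3 × C (aromatic): no H
  2 × C: no H
  2 × O: no H
  1 × C: 3 H
  1 × C (aromatic): 1 H
  1 × O: 1 H
  1 × S: 1 H
  1 × S (aromatic): no H
  Total hydrogens = 6.
Molecular formula: C7H6O3S2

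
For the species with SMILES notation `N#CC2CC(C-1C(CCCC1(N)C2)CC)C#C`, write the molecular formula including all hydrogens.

C15H22N2

Heavy atoms from the SMILES: 15 C, 2 N.
Implicit hydrogens by atom environment:
  6 × C: 2 H each → 12
  5 × C: 1 H each → 5
  3 × C: no H
  1 × C: 3 H
  1 × N: 2 H
  1 × N: no H
  Total hydrogens = 22.
Molecular formula: C15H22N2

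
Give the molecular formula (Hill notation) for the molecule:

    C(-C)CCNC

Heavy atoms from the SMILES: 5 C, 1 N.
Implicit hydrogens by atom environment:
  3 × C: 2 H each → 6
  2 × C: 3 H each → 6
  1 × N: 1 H
  Total hydrogens = 13.
Molecular formula: C5H13N

C5H13N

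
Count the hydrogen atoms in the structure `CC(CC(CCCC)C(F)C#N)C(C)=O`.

Hydrogens are implicit in SMILES; fill each atom to its normal valence:
  4 × C: 2 H each → 8
  3 × C: 3 H each → 9
  3 × C: 1 H each → 3
  2 × C: no H
  1 × F: no H
  1 × N: no H
  1 × O: no H
  Total hydrogens = 20.

20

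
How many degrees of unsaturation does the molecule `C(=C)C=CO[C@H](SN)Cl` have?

2

Molecular formula from the SMILES: C5H8ClNOS.
DoU = (2C + 2 + N − H − X)/2 = (2·5 + 2 + 1 − 8 − 1)/2 = 4/2 = 2.
(Structurally: 0 ring(s) + 2 π bond(s) = 2.)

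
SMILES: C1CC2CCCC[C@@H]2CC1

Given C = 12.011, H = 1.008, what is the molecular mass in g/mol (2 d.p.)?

Molecular formula: C10H18.
M = 10×12.011 + 18×1.008 = 138.25 g/mol.

138.25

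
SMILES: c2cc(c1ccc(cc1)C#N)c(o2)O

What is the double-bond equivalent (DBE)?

Molecular formula from the SMILES: C11H7NO2.
DoU = (2C + 2 + N − H − X)/2 = (2·11 + 2 + 1 − 7 − 0)/2 = 18/2 = 9.
(Structurally: 2 ring(s) + 7 π bond(s) = 9.)

9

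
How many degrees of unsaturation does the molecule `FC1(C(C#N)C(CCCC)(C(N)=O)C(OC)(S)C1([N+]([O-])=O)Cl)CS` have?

Molecular formula from the SMILES: C13H19ClFN3O4S2.
DoU = (2C + 2 + N − H − X)/2 = (2·13 + 2 + 3 − 19 − 2)/2 = 10/2 = 5.
(Structurally: 1 ring(s) + 4 π bond(s) = 5.)

5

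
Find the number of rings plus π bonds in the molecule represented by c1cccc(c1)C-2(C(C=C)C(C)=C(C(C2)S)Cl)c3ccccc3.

Molecular formula from the SMILES: C21H21ClS.
DoU = (2C + 2 + N − H − X)/2 = (2·21 + 2 + 0 − 21 − 1)/2 = 22/2 = 11.
(Structurally: 3 ring(s) + 8 π bond(s) = 11.)

11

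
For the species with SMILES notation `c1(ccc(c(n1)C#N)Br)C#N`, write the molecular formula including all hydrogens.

C7H2BrN3

Heavy atoms from the SMILES: 1 Br, 7 C, 3 N.
Implicit hydrogens by atom environment:
  3 × C (aromatic): no H
  2 × C (aromatic): 1 H each → 2
  2 × C: no H
  2 × N: no H
  1 × Br: no H
  1 × N (aromatic): no H
  Total hydrogens = 2.
Molecular formula: C7H2BrN3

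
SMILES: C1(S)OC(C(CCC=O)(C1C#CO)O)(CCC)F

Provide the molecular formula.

C12H17FO4S

Heavy atoms from the SMILES: 12 C, 1 F, 4 O, 1 S.
Implicit hydrogens by atom environment:
  4 × C: 2 H each → 8
  4 × C: no H
  3 × C: 1 H each → 3
  2 × O: 1 H each → 2
  2 × O: no H
  1 × C: 3 H
  1 × F: no H
  1 × S: 1 H
  Total hydrogens = 17.
Molecular formula: C12H17FO4S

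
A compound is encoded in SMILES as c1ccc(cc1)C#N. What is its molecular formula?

C7H5N

Heavy atoms from the SMILES: 7 C, 1 N.
Implicit hydrogens by atom environment:
  5 × C (aromatic): 1 H each → 5
  1 × C (aromatic): no H
  1 × C: no H
  1 × N: no H
  Total hydrogens = 5.
Molecular formula: C7H5N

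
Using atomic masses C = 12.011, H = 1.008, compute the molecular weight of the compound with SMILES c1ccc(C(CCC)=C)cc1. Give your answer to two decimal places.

Molecular formula: C11H14.
M = 11×12.011 + 14×1.008 = 146.23 g/mol.

146.23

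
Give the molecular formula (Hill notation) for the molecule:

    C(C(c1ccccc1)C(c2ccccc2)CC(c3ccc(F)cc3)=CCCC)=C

Heavy atoms from the SMILES: 28 C, 1 F.
Implicit hydrogens by atom environment:
  14 × C (aromatic): 1 H each → 14
  4 × C: 2 H each → 8
  4 × C: 1 H each → 4
  4 × C (aromatic): no H
  1 × C: 3 H
  1 × C: no H
  1 × F: no H
  Total hydrogens = 29.
Molecular formula: C28H29F

C28H29F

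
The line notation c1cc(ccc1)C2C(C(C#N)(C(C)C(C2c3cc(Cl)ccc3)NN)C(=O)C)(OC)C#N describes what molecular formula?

C24H25ClN4O2

Heavy atoms from the SMILES: 24 C, 1 Cl, 4 N, 2 O.
Implicit hydrogens by atom environment:
  9 × C (aromatic): 1 H each → 9
  5 × C: no H
  4 × C: 1 H each → 4
  3 × C: 3 H each → 9
  3 × C (aromatic): no H
  2 × N: no H
  2 × O: no H
  1 × Cl: no H
  1 × N: 2 H
  1 × N: 1 H
  Total hydrogens = 25.
Molecular formula: C24H25ClN4O2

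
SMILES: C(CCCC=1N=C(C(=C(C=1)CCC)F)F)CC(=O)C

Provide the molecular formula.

C15H21F2NO

Heavy atoms from the SMILES: 15 C, 2 F, 1 N, 1 O.
Implicit hydrogens by atom environment:
  7 × C: 2 H each → 14
  4 × C (aromatic): no H
  2 × C: 3 H each → 6
  2 × F: no H
  1 × C (aromatic): 1 H
  1 × C: no H
  1 × N (aromatic): no H
  1 × O: no H
  Total hydrogens = 21.
Molecular formula: C15H21F2NO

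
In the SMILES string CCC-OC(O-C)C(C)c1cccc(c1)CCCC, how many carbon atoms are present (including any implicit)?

17

The symbol for carbon appears 17 times in the SMILES. Lowercase c denotes aromatic carbon and counts toward C.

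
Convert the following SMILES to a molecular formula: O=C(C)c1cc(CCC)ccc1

Heavy atoms from the SMILES: 11 C, 1 O.
Implicit hydrogens by atom environment:
  4 × C (aromatic): 1 H each → 4
  2 × C: 3 H each → 6
  2 × C: 2 H each → 4
  2 × C (aromatic): no H
  1 × C: no H
  1 × O: no H
  Total hydrogens = 14.
Molecular formula: C11H14O

C11H14O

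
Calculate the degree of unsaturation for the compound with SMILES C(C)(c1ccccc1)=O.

Molecular formula from the SMILES: C8H8O.
DoU = (2C + 2 + N − H − X)/2 = (2·8 + 2 + 0 − 8 − 0)/2 = 10/2 = 5.
(Structurally: 1 ring(s) + 4 π bond(s) = 5.)

5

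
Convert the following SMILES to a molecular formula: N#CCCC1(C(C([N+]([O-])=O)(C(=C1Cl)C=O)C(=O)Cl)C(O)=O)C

Heavy atoms from the SMILES: 12 C, 2 Cl, 2 N, 6 O.
Implicit hydrogens by atom environment:
  7 × C: no H
  4 × O: no H
  2 × C: 2 H each → 4
  2 × C: 1 H each → 2
  2 × Cl: no H
  1 × C: 3 H
  1 × N (charge +1): no H
  1 × N: no H
  1 × O: 1 H
  1 × O (charge -1): no H
  Total hydrogens = 10.
Molecular formula: C12H10Cl2N2O6

C12H10Cl2N2O6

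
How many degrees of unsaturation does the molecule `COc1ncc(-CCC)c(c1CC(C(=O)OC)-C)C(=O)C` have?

Molecular formula from the SMILES: C16H23NO4.
DoU = (2C + 2 + N − H − X)/2 = (2·16 + 2 + 1 − 23 − 0)/2 = 12/2 = 6.
(Structurally: 1 ring(s) + 5 π bond(s) = 6.)

6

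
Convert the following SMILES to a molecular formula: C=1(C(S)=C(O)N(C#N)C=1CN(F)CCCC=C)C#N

C12H13FN4OS

Heavy atoms from the SMILES: 12 C, 1 F, 4 N, 1 O, 1 S.
Implicit hydrogens by atom environment:
  5 × C: 2 H each → 10
  4 × C (aromatic): no H
  3 × N: no H
  2 × C: no H
  1 × C: 1 H
  1 × F: no H
  1 × N (aromatic): no H
  1 × O: 1 H
  1 × S: 1 H
  Total hydrogens = 13.
Molecular formula: C12H13FN4OS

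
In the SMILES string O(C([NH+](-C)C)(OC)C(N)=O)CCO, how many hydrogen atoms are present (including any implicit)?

Hydrogens are implicit in SMILES; fill each atom to its normal valence:
  3 × C: 3 H each → 9
  3 × O: no H
  2 × C: 2 H each → 4
  2 × C: no H
  1 × N: 2 H
  1 × N (charge +1): 1 H
  1 × O: 1 H
  Total hydrogens = 17.

17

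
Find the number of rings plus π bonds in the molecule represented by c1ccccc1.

Molecular formula from the SMILES: C6H6.
DoU = (2C + 2 + N − H − X)/2 = (2·6 + 2 + 0 − 6 − 0)/2 = 8/2 = 4.
(Structurally: 1 ring(s) + 3 π bond(s) = 4.)

4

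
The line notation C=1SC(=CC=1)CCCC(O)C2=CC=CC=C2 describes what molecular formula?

C14H16OS

Heavy atoms from the SMILES: 14 C, 1 O, 1 S.
Implicit hydrogens by atom environment:
  8 × C (aromatic): 1 H each → 8
  3 × C: 2 H each → 6
  2 × C (aromatic): no H
  1 × C: 1 H
  1 × O: 1 H
  1 × S (aromatic): no H
  Total hydrogens = 16.
Molecular formula: C14H16OS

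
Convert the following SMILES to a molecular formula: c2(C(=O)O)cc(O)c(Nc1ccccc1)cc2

Heavy atoms from the SMILES: 13 C, 1 N, 3 O.
Implicit hydrogens by atom environment:
  8 × C (aromatic): 1 H each → 8
  4 × C (aromatic): no H
  2 × O: 1 H each → 2
  1 × C: no H
  1 × N: 1 H
  1 × O: no H
  Total hydrogens = 11.
Molecular formula: C13H11NO3

C13H11NO3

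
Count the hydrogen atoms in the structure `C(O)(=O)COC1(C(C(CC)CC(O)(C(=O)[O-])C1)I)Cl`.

15

Hydrogens are implicit in SMILES; fill each atom to its normal valence:
  4 × C: 2 H each → 8
  4 × C: no H
  3 × O: no H
  2 × C: 1 H each → 2
  2 × O: 1 H each → 2
  1 × C: 3 H
  1 × Cl: no H
  1 × I: no H
  1 × O (charge -1): no H
  Total hydrogens = 15.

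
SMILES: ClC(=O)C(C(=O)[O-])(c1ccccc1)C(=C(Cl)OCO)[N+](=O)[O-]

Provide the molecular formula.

Heavy atoms from the SMILES: 12 C, 2 Cl, 1 N, 7 O.
Implicit hydrogens by atom environment:
  5 × C (aromatic): 1 H each → 5
  5 × C: no H
  4 × O: no H
  2 × Cl: no H
  2 × O (charge -1): no H
  1 × C: 2 H
  1 × C (aromatic): no H
  1 × N (charge +1): no H
  1 × O: 1 H
  Total hydrogens = 8.
Net charge -1.
Molecular formula: C12H8Cl2NO7-

C12H8Cl2NO7-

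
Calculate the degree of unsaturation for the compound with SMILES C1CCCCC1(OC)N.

1

Molecular formula from the SMILES: C7H15NO.
DoU = (2C + 2 + N − H − X)/2 = (2·7 + 2 + 1 − 15 − 0)/2 = 2/2 = 1.
(Structurally: 1 ring(s) + 0 π bond(s) = 1.)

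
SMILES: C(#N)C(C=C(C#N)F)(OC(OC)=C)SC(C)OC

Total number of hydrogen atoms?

Hydrogens are implicit in SMILES; fill each atom to its normal valence:
  5 × C: no H
  3 × C: 3 H each → 9
  3 × O: no H
  2 × C: 1 H each → 2
  2 × N: no H
  1 × C: 2 H
  1 × F: no H
  1 × S: no H
  Total hydrogens = 13.

13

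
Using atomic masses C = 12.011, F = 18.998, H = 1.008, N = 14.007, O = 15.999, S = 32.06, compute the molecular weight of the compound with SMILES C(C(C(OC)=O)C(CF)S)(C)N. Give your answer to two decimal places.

195.25

Molecular formula: C7H14FNO2S.
M = 7×12.011 + 1×18.998 + 14×1.008 + 1×14.007 + 2×15.999 + 1×32.06 = 195.25 g/mol.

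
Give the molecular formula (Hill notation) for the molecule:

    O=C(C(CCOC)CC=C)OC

C9H16O3

Heavy atoms from the SMILES: 9 C, 3 O.
Implicit hydrogens by atom environment:
  4 × C: 2 H each → 8
  3 × O: no H
  2 × C: 3 H each → 6
  2 × C: 1 H each → 2
  1 × C: no H
  Total hydrogens = 16.
Molecular formula: C9H16O3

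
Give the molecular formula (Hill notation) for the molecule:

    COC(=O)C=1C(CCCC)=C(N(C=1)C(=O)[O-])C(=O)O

C12H14NO6-

Heavy atoms from the SMILES: 12 C, 1 N, 6 O.
Implicit hydrogens by atom environment:
  4 × O: no H
  3 × C: 2 H each → 6
  3 × C (aromatic): no H
  3 × C: no H
  2 × C: 3 H each → 6
  1 × C (aromatic): 1 H
  1 × N (aromatic): no H
  1 × O: 1 H
  1 × O (charge -1): no H
  Total hydrogens = 14.
Net charge -1.
Molecular formula: C12H14NO6-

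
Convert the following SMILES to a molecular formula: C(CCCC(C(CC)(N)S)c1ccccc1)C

Heavy atoms from the SMILES: 15 C, 1 N, 1 S.
Implicit hydrogens by atom environment:
  5 × C: 2 H each → 10
  5 × C (aromatic): 1 H each → 5
  2 × C: 3 H each → 6
  1 × C: 1 H
  1 × C: no H
  1 × C (aromatic): no H
  1 × N: 2 H
  1 × S: 1 H
  Total hydrogens = 25.
Molecular formula: C15H25NS

C15H25NS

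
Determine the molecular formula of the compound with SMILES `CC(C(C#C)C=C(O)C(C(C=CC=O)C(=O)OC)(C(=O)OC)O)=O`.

Heavy atoms from the SMILES: 16 C, 8 O.
Implicit hydrogens by atom environment:
  7 × C: 1 H each → 7
  6 × C: no H
  6 × O: no H
  3 × C: 3 H each → 9
  2 × O: 1 H each → 2
  Total hydrogens = 18.
Molecular formula: C16H18O8

C16H18O8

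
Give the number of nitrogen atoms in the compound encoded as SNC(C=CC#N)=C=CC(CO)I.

The symbol for nitrogen appears 2 times in the SMILES.

2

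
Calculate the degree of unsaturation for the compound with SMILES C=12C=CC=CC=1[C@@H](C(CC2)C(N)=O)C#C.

8

Molecular formula from the SMILES: C13H13NO.
DoU = (2C + 2 + N − H − X)/2 = (2·13 + 2 + 1 − 13 − 0)/2 = 16/2 = 8.
(Structurally: 2 ring(s) + 6 π bond(s) = 8.)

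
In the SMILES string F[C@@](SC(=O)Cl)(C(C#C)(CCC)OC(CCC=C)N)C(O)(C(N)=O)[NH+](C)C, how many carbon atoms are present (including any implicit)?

17

The symbol for carbon appears 17 times in the SMILES. (Cl is a single chlorine, not C + l.)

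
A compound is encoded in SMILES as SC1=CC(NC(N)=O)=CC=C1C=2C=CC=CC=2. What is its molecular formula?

C13H12N2OS

Heavy atoms from the SMILES: 13 C, 2 N, 1 O, 1 S.
Implicit hydrogens by atom environment:
  8 × C (aromatic): 1 H each → 8
  4 × C (aromatic): no H
  1 × C: no H
  1 × N: 2 H
  1 × N: 1 H
  1 × O: no H
  1 × S: 1 H
  Total hydrogens = 12.
Molecular formula: C13H12N2OS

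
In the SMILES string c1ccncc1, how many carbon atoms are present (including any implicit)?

5

The symbol for carbon appears 5 times in the SMILES. Lowercase c denotes aromatic carbon and counts toward C.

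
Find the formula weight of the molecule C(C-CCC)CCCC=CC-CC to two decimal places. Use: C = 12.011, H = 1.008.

Molecular formula: C13H26.
M = 13×12.011 + 26×1.008 = 182.35 g/mol.

182.35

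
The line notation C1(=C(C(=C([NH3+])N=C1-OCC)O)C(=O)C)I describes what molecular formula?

Heavy atoms from the SMILES: 9 C, 1 I, 2 N, 3 O.
Implicit hydrogens by atom environment:
  5 × C (aromatic): no H
  2 × C: 3 H each → 6
  2 × O: no H
  1 × C: 2 H
  1 × C: no H
  1 × I: no H
  1 × N (charge +1): 3 H
  1 × N (aromatic): no H
  1 × O: 1 H
  Total hydrogens = 12.
Net charge +1.
Molecular formula: C9H12IN2O3+

C9H12IN2O3+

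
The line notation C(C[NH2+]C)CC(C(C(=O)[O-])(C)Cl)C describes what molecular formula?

C9H18ClNO2

Heavy atoms from the SMILES: 9 C, 1 Cl, 1 N, 2 O.
Implicit hydrogens by atom environment:
  3 × C: 3 H each → 9
  3 × C: 2 H each → 6
  2 × C: no H
  1 × C: 1 H
  1 × Cl: no H
  1 × N (charge +1): 2 H
  1 × O: no H
  1 × O (charge -1): no H
  Total hydrogens = 18.
Molecular formula: C9H18ClNO2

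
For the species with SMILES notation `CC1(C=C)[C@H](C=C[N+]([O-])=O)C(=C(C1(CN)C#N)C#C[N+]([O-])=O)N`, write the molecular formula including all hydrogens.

Heavy atoms from the SMILES: 14 C, 5 N, 4 O.
Implicit hydrogens by atom environment:
  7 × C: no H
  4 × C: 1 H each → 4
  2 × C: 2 H each → 4
  2 × N: 2 H each → 4
  2 × N (charge +1): no H
  2 × O: no H
  2 × O (charge -1): no H
  1 × C: 3 H
  1 × N: no H
  Total hydrogens = 15.
Molecular formula: C14H15N5O4

C14H15N5O4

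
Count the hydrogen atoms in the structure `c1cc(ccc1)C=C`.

Hydrogens are implicit in SMILES; fill each atom to its normal valence:
  5 × C (aromatic): 1 H each → 5
  1 × C: 2 H
  1 × C: 1 H
  1 × C (aromatic): no H
  Total hydrogens = 8.

8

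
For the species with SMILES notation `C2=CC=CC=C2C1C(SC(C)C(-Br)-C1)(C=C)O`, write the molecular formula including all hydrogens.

Heavy atoms from the SMILES: 1 Br, 14 C, 1 O, 1 S.
Implicit hydrogens by atom environment:
  5 × C (aromatic): 1 H each → 5
  4 × C: 1 H each → 4
  2 × C: 2 H each → 4
  1 × Br: no H
  1 × C: 3 H
  1 × C: no H
  1 × C (aromatic): no H
  1 × O: 1 H
  1 × S: no H
  Total hydrogens = 17.
Molecular formula: C14H17BrOS

C14H17BrOS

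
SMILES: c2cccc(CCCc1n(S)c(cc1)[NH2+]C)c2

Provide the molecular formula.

C14H19N2S+

Heavy atoms from the SMILES: 14 C, 2 N, 1 S.
Implicit hydrogens by atom environment:
  7 × C (aromatic): 1 H each → 7
  3 × C: 2 H each → 6
  3 × C (aromatic): no H
  1 × C: 3 H
  1 × N (charge +1): 2 H
  1 × N (aromatic): no H
  1 × S: 1 H
  Total hydrogens = 19.
Net charge +1.
Molecular formula: C14H19N2S+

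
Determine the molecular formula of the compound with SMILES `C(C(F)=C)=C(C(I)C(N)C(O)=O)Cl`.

Heavy atoms from the SMILES: 7 C, 1 Cl, 1 F, 1 I, 1 N, 2 O.
Implicit hydrogens by atom environment:
  3 × C: 1 H each → 3
  3 × C: no H
  1 × C: 2 H
  1 × Cl: no H
  1 × F: no H
  1 × I: no H
  1 × N: 2 H
  1 × O: 1 H
  1 × O: no H
  Total hydrogens = 8.
Molecular formula: C7H8ClFINO2

C7H8ClFINO2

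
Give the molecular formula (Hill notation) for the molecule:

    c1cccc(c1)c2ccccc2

Heavy atoms from the SMILES: 12 C.
Implicit hydrogens by atom environment:
  10 × C (aromatic): 1 H each → 10
  2 × C (aromatic): no H
  Total hydrogens = 10.
Molecular formula: C12H10

C12H10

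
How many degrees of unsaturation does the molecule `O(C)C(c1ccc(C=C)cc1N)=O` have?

Molecular formula from the SMILES: C10H11NO2.
DoU = (2C + 2 + N − H − X)/2 = (2·10 + 2 + 1 − 11 − 0)/2 = 12/2 = 6.
(Structurally: 1 ring(s) + 5 π bond(s) = 6.)

6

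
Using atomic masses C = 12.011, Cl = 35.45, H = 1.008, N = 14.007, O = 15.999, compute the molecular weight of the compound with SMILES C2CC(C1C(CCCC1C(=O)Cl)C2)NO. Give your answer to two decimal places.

231.72

Molecular formula: C11H18ClNO2.
M = 11×12.011 + 1×35.45 + 18×1.008 + 1×14.007 + 2×15.999 = 231.72 g/mol.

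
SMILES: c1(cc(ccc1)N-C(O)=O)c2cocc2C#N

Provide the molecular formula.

C12H8N2O3

Heavy atoms from the SMILES: 12 C, 2 N, 3 O.
Implicit hydrogens by atom environment:
  6 × C (aromatic): 1 H each → 6
  4 × C (aromatic): no H
  2 × C: no H
  1 × N: 1 H
  1 × N: no H
  1 × O: 1 H
  1 × O (aromatic): no H
  1 × O: no H
  Total hydrogens = 8.
Molecular formula: C12H8N2O3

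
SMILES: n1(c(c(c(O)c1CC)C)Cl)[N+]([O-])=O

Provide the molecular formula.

Heavy atoms from the SMILES: 7 C, 1 Cl, 2 N, 3 O.
Implicit hydrogens by atom environment:
  4 × C (aromatic): no H
  2 × C: 3 H each → 6
  1 × C: 2 H
  1 × Cl: no H
  1 × N (aromatic): no H
  1 × N (charge +1): no H
  1 × O: 1 H
  1 × O: no H
  1 × O (charge -1): no H
  Total hydrogens = 9.
Molecular formula: C7H9ClN2O3

C7H9ClN2O3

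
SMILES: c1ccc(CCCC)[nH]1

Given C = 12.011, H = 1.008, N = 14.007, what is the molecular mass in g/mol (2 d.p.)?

Molecular formula: C8H13N.
M = 8×12.011 + 13×1.008 + 1×14.007 = 123.20 g/mol.

123.20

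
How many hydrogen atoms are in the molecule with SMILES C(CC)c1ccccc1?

12

Hydrogens are implicit in SMILES; fill each atom to its normal valence:
  5 × C (aromatic): 1 H each → 5
  2 × C: 2 H each → 4
  1 × C: 3 H
  1 × C (aromatic): no H
  Total hydrogens = 12.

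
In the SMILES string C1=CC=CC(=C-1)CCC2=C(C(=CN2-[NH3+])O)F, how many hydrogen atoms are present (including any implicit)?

Hydrogens are implicit in SMILES; fill each atom to its normal valence:
  6 × C (aromatic): 1 H each → 6
  4 × C (aromatic): no H
  2 × C: 2 H each → 4
  1 × F: no H
  1 × N (charge +1): 3 H
  1 × N (aromatic): no H
  1 × O: 1 H
  Total hydrogens = 14.

14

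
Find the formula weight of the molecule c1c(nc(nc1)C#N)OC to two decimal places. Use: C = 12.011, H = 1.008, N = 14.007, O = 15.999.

Molecular formula: C6H5N3O.
M = 6×12.011 + 5×1.008 + 3×14.007 + 1×15.999 = 135.13 g/mol.

135.13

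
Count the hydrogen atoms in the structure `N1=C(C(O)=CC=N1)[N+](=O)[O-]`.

Hydrogens are implicit in SMILES; fill each atom to its normal valence:
  2 × C (aromatic): 1 H each → 2
  2 × C (aromatic): no H
  2 × N (aromatic): no H
  1 × N (charge +1): no H
  1 × O: 1 H
  1 × O: no H
  1 × O (charge -1): no H
  Total hydrogens = 3.

3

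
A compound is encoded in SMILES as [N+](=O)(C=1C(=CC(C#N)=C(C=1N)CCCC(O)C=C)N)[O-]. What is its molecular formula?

C13H16N4O3

Heavy atoms from the SMILES: 13 C, 4 N, 3 O.
Implicit hydrogens by atom environment:
  5 × C (aromatic): no H
  4 × C: 2 H each → 8
  2 × C: 1 H each → 2
  2 × N: 2 H each → 4
  1 × C (aromatic): 1 H
  1 × C: no H
  1 × N: no H
  1 × N (charge +1): no H
  1 × O: 1 H
  1 × O: no H
  1 × O (charge -1): no H
  Total hydrogens = 16.
Molecular formula: C13H16N4O3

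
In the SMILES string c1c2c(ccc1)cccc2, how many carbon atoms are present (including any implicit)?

10

The symbol for carbon appears 10 times in the SMILES. Lowercase c denotes aromatic carbon and counts toward C.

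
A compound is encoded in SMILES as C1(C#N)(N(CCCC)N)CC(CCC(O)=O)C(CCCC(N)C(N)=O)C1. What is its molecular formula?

C18H33N5O3

Heavy atoms from the SMILES: 18 C, 5 N, 3 O.
Implicit hydrogens by atom environment:
  10 × C: 2 H each → 20
  4 × C: no H
  3 × C: 1 H each → 3
  3 × N: 2 H each → 6
  2 × N: no H
  2 × O: no H
  1 × C: 3 H
  1 × O: 1 H
  Total hydrogens = 33.
Molecular formula: C18H33N5O3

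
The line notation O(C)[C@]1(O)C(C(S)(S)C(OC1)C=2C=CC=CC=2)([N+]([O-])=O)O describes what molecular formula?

C12H15NO6S2

Heavy atoms from the SMILES: 12 C, 1 N, 6 O, 2 S.
Implicit hydrogens by atom environment:
  5 × C (aromatic): 1 H each → 5
  3 × C: no H
  3 × O: no H
  2 × O: 1 H each → 2
  2 × S: 1 H each → 2
  1 × C: 3 H
  1 × C: 2 H
  1 × C: 1 H
  1 × C (aromatic): no H
  1 × N (charge +1): no H
  1 × O (charge -1): no H
  Total hydrogens = 15.
Molecular formula: C12H15NO6S2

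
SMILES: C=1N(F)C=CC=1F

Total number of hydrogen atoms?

Hydrogens are implicit in SMILES; fill each atom to its normal valence:
  3 × C (aromatic): 1 H each → 3
  2 × F: no H
  1 × C (aromatic): no H
  1 × N (aromatic): no H
  Total hydrogens = 3.

3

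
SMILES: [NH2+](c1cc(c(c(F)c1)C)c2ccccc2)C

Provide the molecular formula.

C14H15FN+

Heavy atoms from the SMILES: 14 C, 1 F, 1 N.
Implicit hydrogens by atom environment:
  7 × C (aromatic): 1 H each → 7
  5 × C (aromatic): no H
  2 × C: 3 H each → 6
  1 × F: no H
  1 × N (charge +1): 2 H
  Total hydrogens = 15.
Net charge +1.
Molecular formula: C14H15FN+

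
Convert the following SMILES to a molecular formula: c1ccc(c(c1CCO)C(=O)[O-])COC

C11H13O4-

Heavy atoms from the SMILES: 11 C, 4 O.
Implicit hydrogens by atom environment:
  3 × C: 2 H each → 6
  3 × C (aromatic): 1 H each → 3
  3 × C (aromatic): no H
  2 × O: no H
  1 × C: 3 H
  1 × C: no H
  1 × O: 1 H
  1 × O (charge -1): no H
  Total hydrogens = 13.
Net charge -1.
Molecular formula: C11H13O4-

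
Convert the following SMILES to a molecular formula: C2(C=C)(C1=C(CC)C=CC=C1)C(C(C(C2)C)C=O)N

C17H23NO

Heavy atoms from the SMILES: 17 C, 1 N, 1 O.
Implicit hydrogens by atom environment:
  5 × C: 1 H each → 5
  4 × C (aromatic): 1 H each → 4
  3 × C: 2 H each → 6
  2 × C: 3 H each → 6
  2 × C (aromatic): no H
  1 × C: no H
  1 × N: 2 H
  1 × O: no H
  Total hydrogens = 23.
Molecular formula: C17H23NO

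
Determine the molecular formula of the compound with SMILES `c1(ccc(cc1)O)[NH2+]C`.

Heavy atoms from the SMILES: 7 C, 1 N, 1 O.
Implicit hydrogens by atom environment:
  4 × C (aromatic): 1 H each → 4
  2 × C (aromatic): no H
  1 × C: 3 H
  1 × N (charge +1): 2 H
  1 × O: 1 H
  Total hydrogens = 10.
Net charge +1.
Molecular formula: C7H10NO+

C7H10NO+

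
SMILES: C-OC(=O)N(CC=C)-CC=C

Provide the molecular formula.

Heavy atoms from the SMILES: 8 C, 1 N, 2 O.
Implicit hydrogens by atom environment:
  4 × C: 2 H each → 8
  2 × C: 1 H each → 2
  2 × O: no H
  1 × C: 3 H
  1 × C: no H
  1 × N: no H
  Total hydrogens = 13.
Molecular formula: C8H13NO2

C8H13NO2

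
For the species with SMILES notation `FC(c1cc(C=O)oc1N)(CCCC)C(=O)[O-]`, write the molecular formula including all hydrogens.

C11H13FNO4-

Heavy atoms from the SMILES: 11 C, 1 F, 1 N, 4 O.
Implicit hydrogens by atom environment:
  3 × C: 2 H each → 6
  3 × C (aromatic): no H
  2 × C: no H
  2 × O: no H
  1 × C: 3 H
  1 × C (aromatic): 1 H
  1 × C: 1 H
  1 × F: no H
  1 × N: 2 H
  1 × O (aromatic): no H
  1 × O (charge -1): no H
  Total hydrogens = 13.
Net charge -1.
Molecular formula: C11H13FNO4-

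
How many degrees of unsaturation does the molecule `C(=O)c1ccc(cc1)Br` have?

Molecular formula from the SMILES: C7H5BrO.
DoU = (2C + 2 + N − H − X)/2 = (2·7 + 2 + 0 − 5 − 1)/2 = 10/2 = 5.
(Structurally: 1 ring(s) + 4 π bond(s) = 5.)

5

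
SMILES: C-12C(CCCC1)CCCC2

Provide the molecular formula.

Heavy atoms from the SMILES: 10 C.
Implicit hydrogens by atom environment:
  8 × C: 2 H each → 16
  2 × C: 1 H each → 2
  Total hydrogens = 18.
Molecular formula: C10H18

C10H18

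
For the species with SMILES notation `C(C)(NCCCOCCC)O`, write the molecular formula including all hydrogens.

Heavy atoms from the SMILES: 8 C, 1 N, 2 O.
Implicit hydrogens by atom environment:
  5 × C: 2 H each → 10
  2 × C: 3 H each → 6
  1 × C: 1 H
  1 × N: 1 H
  1 × O: 1 H
  1 × O: no H
  Total hydrogens = 19.
Molecular formula: C8H19NO2

C8H19NO2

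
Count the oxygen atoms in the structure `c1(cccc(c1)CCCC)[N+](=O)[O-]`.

2

The symbol for oxygen appears 2 times in the SMILES.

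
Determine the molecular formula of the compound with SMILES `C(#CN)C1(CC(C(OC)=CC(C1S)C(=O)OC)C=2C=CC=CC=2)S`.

C18H21NO3S2

Heavy atoms from the SMILES: 18 C, 1 N, 3 O, 2 S.
Implicit hydrogens by atom environment:
  5 × C (aromatic): 1 H each → 5
  5 × C: no H
  4 × C: 1 H each → 4
  3 × O: no H
  2 × C: 3 H each → 6
  2 × S: 1 H each → 2
  1 × C: 2 H
  1 × C (aromatic): no H
  1 × N: 2 H
  Total hydrogens = 21.
Molecular formula: C18H21NO3S2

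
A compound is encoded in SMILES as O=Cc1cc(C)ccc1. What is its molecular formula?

Heavy atoms from the SMILES: 8 C, 1 O.
Implicit hydrogens by atom environment:
  4 × C (aromatic): 1 H each → 4
  2 × C (aromatic): no H
  1 × C: 3 H
  1 × C: 1 H
  1 × O: no H
  Total hydrogens = 8.
Molecular formula: C8H8O

C8H8O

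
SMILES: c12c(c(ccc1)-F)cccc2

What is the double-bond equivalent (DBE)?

7

Molecular formula from the SMILES: C10H7F.
DoU = (2C + 2 + N − H − X)/2 = (2·10 + 2 + 0 − 7 − 1)/2 = 14/2 = 7.
(Structurally: 2 ring(s) + 5 π bond(s) = 7.)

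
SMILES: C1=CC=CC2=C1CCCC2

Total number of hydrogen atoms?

12

Hydrogens are implicit in SMILES; fill each atom to its normal valence:
  4 × C: 2 H each → 8
  4 × C (aromatic): 1 H each → 4
  2 × C (aromatic): no H
  Total hydrogens = 12.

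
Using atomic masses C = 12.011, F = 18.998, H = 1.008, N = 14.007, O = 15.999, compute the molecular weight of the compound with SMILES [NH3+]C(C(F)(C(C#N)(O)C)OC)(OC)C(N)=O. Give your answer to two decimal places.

236.22

Molecular formula: C8H15FN3O4+.
M = 8×12.011 + 1×18.998 + 15×1.008 + 3×14.007 + 4×15.999 = 236.22 g/mol.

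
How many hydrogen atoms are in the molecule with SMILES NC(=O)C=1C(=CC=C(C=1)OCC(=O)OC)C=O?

Hydrogens are implicit in SMILES; fill each atom to its normal valence:
  5 × O: no H
  3 × C (aromatic): 1 H each → 3
  3 × C (aromatic): no H
  2 × C: no H
  1 × C: 3 H
  1 × C: 2 H
  1 × C: 1 H
  1 × N: 2 H
  Total hydrogens = 11.

11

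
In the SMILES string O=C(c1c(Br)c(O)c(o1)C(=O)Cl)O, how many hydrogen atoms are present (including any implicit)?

Hydrogens are implicit in SMILES; fill each atom to its normal valence:
  4 × C (aromatic): no H
  2 × C: no H
  2 × O: 1 H each → 2
  2 × O: no H
  1 × Br: no H
  1 × Cl: no H
  1 × O (aromatic): no H
  Total hydrogens = 2.

2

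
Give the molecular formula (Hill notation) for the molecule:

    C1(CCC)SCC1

Heavy atoms from the SMILES: 6 C, 1 S.
Implicit hydrogens by atom environment:
  4 × C: 2 H each → 8
  1 × C: 3 H
  1 × C: 1 H
  1 × S: no H
  Total hydrogens = 12.
Molecular formula: C6H12S

C6H12S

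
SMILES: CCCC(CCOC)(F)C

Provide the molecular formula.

C8H17FO

Heavy atoms from the SMILES: 8 C, 1 F, 1 O.
Implicit hydrogens by atom environment:
  4 × C: 2 H each → 8
  3 × C: 3 H each → 9
  1 × C: no H
  1 × F: no H
  1 × O: no H
  Total hydrogens = 17.
Molecular formula: C8H17FO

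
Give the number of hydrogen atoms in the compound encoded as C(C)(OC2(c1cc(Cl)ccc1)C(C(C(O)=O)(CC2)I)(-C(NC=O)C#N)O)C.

20

Hydrogens are implicit in SMILES; fill each atom to its normal valence:
  5 × C: no H
  4 × C (aromatic): 1 H each → 4
  3 × C: 1 H each → 3
  3 × O: no H
  2 × C: 3 H each → 6
  2 × C: 2 H each → 4
  2 × C (aromatic): no H
  2 × O: 1 H each → 2
  1 × Cl: no H
  1 × I: no H
  1 × N: 1 H
  1 × N: no H
  Total hydrogens = 20.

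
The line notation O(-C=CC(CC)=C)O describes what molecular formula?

Heavy atoms from the SMILES: 6 C, 2 O.
Implicit hydrogens by atom environment:
  2 × C: 2 H each → 4
  2 × C: 1 H each → 2
  1 × C: 3 H
  1 × C: no H
  1 × O: 1 H
  1 × O: no H
  Total hydrogens = 10.
Molecular formula: C6H10O2

C6H10O2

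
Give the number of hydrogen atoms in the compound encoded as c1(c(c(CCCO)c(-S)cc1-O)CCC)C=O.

Hydrogens are implicit in SMILES; fill each atom to its normal valence:
  5 × C: 2 H each → 10
  5 × C (aromatic): no H
  2 × O: 1 H each → 2
  1 × C: 3 H
  1 × C (aromatic): 1 H
  1 × C: 1 H
  1 × O: no H
  1 × S: 1 H
  Total hydrogens = 18.

18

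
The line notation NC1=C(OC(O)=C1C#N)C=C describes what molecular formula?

C7H6N2O2

Heavy atoms from the SMILES: 7 C, 2 N, 2 O.
Implicit hydrogens by atom environment:
  4 × C (aromatic): no H
  1 × C: 2 H
  1 × C: 1 H
  1 × C: no H
  1 × N: 2 H
  1 × N: no H
  1 × O: 1 H
  1 × O (aromatic): no H
  Total hydrogens = 6.
Molecular formula: C7H6N2O2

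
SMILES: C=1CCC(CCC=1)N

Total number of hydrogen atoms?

Hydrogens are implicit in SMILES; fill each atom to its normal valence:
  4 × C: 2 H each → 8
  3 × C: 1 H each → 3
  1 × N: 2 H
  Total hydrogens = 13.

13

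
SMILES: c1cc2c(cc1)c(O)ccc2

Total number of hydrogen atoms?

Hydrogens are implicit in SMILES; fill each atom to its normal valence:
  7 × C (aromatic): 1 H each → 7
  3 × C (aromatic): no H
  1 × O: 1 H
  Total hydrogens = 8.

8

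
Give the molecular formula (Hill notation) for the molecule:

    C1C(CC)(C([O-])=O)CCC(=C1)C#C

C11H13O2-

Heavy atoms from the SMILES: 11 C, 2 O.
Implicit hydrogens by atom environment:
  4 × C: 2 H each → 8
  4 × C: no H
  2 × C: 1 H each → 2
  1 × C: 3 H
  1 × O: no H
  1 × O (charge -1): no H
  Total hydrogens = 13.
Net charge -1.
Molecular formula: C11H13O2-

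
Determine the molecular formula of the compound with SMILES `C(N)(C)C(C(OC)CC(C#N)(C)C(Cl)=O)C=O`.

C11H17ClN2O3

Heavy atoms from the SMILES: 11 C, 1 Cl, 2 N, 3 O.
Implicit hydrogens by atom environment:
  4 × C: 1 H each → 4
  3 × C: 3 H each → 9
  3 × C: no H
  3 × O: no H
  1 × C: 2 H
  1 × Cl: no H
  1 × N: 2 H
  1 × N: no H
  Total hydrogens = 17.
Molecular formula: C11H17ClN2O3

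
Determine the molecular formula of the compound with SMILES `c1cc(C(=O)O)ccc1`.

Heavy atoms from the SMILES: 7 C, 2 O.
Implicit hydrogens by atom environment:
  5 × C (aromatic): 1 H each → 5
  1 × C (aromatic): no H
  1 × C: no H
  1 × O: 1 H
  1 × O: no H
  Total hydrogens = 6.
Molecular formula: C7H6O2

C7H6O2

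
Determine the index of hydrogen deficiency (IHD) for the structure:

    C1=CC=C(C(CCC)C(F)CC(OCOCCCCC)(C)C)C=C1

Molecular formula from the SMILES: C21H35FO2.
DoU = (2C + 2 + N − H − X)/2 = (2·21 + 2 + 0 − 35 − 1)/2 = 8/2 = 4.
(Structurally: 1 ring(s) + 3 π bond(s) = 4.)

4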